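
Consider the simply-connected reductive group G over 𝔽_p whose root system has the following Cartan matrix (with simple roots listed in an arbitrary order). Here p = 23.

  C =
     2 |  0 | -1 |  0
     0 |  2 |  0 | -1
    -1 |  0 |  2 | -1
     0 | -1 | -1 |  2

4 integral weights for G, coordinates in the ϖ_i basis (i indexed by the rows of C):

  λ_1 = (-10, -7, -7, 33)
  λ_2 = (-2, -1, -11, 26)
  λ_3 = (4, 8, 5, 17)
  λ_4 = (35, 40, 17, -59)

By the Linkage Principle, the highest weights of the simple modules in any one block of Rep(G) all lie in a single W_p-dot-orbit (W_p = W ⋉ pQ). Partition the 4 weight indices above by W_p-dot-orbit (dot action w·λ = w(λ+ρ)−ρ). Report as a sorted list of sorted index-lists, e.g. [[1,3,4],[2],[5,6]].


Type A_4, rank 4, |W|=120; reorder rows/cols to standard.

Folding the 4 weights λ_j+ρ into Ā_23 (reps in the given 4-coord order):

  [1] (5, 5, 4, 8) · [2] (6, 4, 1, 12) · [3] (5, 5, 4, 8) · [4] (5, 5, 4, 8)

The 4 indices split into 2 linkage classes (same alcove rep ⇔ same W_23-dot-orbit):

[[1, 3, 4], [2]]


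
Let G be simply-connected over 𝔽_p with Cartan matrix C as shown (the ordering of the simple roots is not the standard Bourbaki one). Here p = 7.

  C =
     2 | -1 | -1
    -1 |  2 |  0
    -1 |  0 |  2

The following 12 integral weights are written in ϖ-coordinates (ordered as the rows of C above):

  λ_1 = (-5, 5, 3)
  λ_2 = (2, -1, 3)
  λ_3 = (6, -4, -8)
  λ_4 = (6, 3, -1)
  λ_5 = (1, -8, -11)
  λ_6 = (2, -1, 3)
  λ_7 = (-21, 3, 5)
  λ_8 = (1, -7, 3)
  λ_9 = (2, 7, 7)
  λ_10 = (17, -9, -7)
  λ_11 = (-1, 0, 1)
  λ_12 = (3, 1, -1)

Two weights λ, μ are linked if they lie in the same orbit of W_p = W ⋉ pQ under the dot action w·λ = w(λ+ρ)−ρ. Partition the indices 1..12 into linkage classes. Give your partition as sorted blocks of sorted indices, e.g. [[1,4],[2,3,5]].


Dynkin diagram of C (from the 4 off-diagonal −1 entries): A_3.

Folding the 12 weights λ_j+ρ into Ā_7 (reps in the given 3-coord order):

  λ_1+ρ ↦ (4, 2, 0) · λ_2+ρ ↦ (3, 0, 4) · λ_3+ρ ↦ (3, 0, 4) · λ_4+ρ ↦ (3, 0, 4) · λ_5+ρ ↦ (0, 1, 2) · λ_6+ρ ↦ (3, 0, 4) · λ_7+ρ ↦ (4, 2, 0) · λ_8+ρ ↦ (4, 2, 0) · λ_9+ρ ↦ (3, 1, 1) · λ_10+ρ ↦ (3, 1, 1) · λ_11+ρ ↦ (0, 1, 2) · λ_12+ρ ↦ (4, 2, 0)

Partition of {1..12} into 4 W_7-dot-orbits:

[[1, 7, 8, 12], [2, 3, 4, 6], [5, 11], [9, 10]]


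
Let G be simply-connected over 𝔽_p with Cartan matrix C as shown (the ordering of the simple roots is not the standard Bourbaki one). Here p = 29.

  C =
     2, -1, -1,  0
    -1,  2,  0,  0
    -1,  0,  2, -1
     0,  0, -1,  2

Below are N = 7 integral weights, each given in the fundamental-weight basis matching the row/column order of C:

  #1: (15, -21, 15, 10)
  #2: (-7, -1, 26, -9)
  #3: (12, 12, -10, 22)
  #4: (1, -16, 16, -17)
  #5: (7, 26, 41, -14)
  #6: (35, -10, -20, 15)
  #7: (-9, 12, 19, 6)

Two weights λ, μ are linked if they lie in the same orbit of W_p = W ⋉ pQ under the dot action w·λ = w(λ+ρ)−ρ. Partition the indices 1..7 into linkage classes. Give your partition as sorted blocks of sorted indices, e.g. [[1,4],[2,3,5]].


Dynkin diagram of C (from the 6 off-diagonal −1 entries): A_4.

λ_j+ρ reflected into Ā_29 (⟨·,θ^∨⟩≤29); 4-tuples as given:

    1: (4, 2, 9, 3)
    2: (0, 6, 13, 8)
    3: (4, 2, 9, 3)
    4: (1, 2, 12, 4)
    5: (0, 6, 13, 8)
    6: (8, 2, 12, 4)
    7: (8, 2, 12, 4)

Linkage partition of the 7 weights (4 classes, p=29):

[[1, 3], [2, 5], [4], [6, 7]]


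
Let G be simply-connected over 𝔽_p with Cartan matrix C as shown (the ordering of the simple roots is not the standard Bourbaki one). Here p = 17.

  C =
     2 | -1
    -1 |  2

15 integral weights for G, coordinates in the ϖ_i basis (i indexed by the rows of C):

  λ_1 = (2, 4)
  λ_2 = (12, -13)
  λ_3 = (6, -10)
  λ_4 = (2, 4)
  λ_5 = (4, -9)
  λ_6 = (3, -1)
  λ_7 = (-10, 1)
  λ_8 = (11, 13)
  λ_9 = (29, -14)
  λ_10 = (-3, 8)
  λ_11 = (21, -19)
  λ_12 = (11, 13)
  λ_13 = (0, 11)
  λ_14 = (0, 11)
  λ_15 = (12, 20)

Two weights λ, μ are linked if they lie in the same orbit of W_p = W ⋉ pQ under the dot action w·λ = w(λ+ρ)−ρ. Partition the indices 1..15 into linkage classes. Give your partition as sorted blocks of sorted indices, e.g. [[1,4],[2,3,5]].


C ↔ A_2 under row/col permutation; |W(A_2)| = 6.

W_17-reps of the 15 weights in Ā_17 (same 2-coord order as C):

    λ_1+ρ ↦ (3, 5)
    λ_2+ρ ↦ (1, 12)
    λ_3+ρ ↦ (2, 7)
    λ_4+ρ ↦ (3, 5)
    λ_5+ρ ↦ (3, 5)
    λ_6+ρ ↦ (4, 0)
    λ_7+ρ ↦ (2, 7)
    λ_8+ρ ↦ (3, 5)
    λ_9+ρ ↦ (4, 0)
    λ_10+ρ ↦ (2, 7)
    λ_11+ρ ↦ (1, 12)
    λ_12+ρ ↦ (3, 5)
    λ_13+ρ ↦ (1, 12)
    λ_14+ρ ↦ (1, 12)
    λ_15+ρ ↦ (4, 0)

Grouping the 15 weights by Ā_17-representative: 4 linkage classes.

[[1, 4, 5, 8, 12], [2, 11, 13, 14], [3, 7, 10], [6, 9, 15]]


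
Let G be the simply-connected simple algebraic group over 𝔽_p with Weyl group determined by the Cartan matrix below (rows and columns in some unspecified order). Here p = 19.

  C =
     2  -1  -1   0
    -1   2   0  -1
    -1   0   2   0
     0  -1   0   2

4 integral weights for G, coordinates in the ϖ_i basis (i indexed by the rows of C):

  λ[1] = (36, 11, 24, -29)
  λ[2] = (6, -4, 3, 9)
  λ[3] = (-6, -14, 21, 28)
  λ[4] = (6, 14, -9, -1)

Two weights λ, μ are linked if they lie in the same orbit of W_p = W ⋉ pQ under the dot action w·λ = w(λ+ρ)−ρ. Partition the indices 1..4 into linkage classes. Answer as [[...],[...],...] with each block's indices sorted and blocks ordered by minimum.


Type A_4, rank 4, |W|=120; reorder rows/cols to standard.

Folding the 4 weights λ_j+ρ into Ā_19 (reps in the given 4-coord order):

  [1] (5, 1, 2, 2);  [2] (4, 3, 4, 7);  [3] (3, 2, 10, 3);  [4] (1, 11, 4, 3)

Linkage partition of the 4 weights (4 classes, p=19):

[[1], [2], [3], [4]]


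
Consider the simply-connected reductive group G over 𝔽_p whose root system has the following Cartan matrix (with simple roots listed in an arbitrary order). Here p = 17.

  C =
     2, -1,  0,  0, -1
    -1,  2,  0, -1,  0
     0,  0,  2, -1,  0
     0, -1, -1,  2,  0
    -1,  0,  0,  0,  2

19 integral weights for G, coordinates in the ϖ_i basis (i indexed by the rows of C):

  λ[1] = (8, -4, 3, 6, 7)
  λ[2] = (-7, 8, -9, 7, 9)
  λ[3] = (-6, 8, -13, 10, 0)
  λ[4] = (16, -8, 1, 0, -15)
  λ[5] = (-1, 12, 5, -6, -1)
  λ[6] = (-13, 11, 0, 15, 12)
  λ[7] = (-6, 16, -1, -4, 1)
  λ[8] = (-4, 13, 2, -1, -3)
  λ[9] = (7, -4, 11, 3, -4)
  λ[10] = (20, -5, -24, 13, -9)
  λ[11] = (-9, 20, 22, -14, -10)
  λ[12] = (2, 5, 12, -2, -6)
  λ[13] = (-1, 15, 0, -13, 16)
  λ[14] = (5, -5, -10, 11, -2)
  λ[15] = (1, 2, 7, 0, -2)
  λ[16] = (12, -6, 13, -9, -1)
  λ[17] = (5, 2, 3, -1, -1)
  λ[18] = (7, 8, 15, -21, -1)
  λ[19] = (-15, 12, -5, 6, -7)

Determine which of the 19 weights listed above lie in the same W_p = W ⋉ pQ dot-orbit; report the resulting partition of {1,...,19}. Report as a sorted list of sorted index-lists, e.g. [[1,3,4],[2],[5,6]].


Cartan matrix: type A_5 (|W|=720); un-permuting the 5 rows.

Alcove-folded reps (p=17, 19 weights, presented ϖ-order):

  [1] (6, 3, 4, 0, 0);  [2] (6, 3, 4, 0, 0);  [3] (1, 3, 8, 1, 1);  [4] (1, 2, 3, 1, 10);  [5] (0, 8, 1, 5, 0);  [6] (0, 0, 1, 4, 1);  [7] (2, 9, 3, 0, 3);  [8] (2, 9, 3, 0, 3);  [9] (1, 3, 8, 1, 1);  [10] (6, 3, 4, 0, 0);  [11] (6, 3, 4, 0, 0);  [12] (1, 3, 8, 1, 1);  [13] (0, 0, 1, 4, 1);  [14] (1, 3, 8, 1, 1);  [15] (1, 3, 8, 1, 1);  [16] (0, 8, 1, 5, 0);  [17] (6, 3, 4, 0, 0);  [18] (0, 8, 1, 5, 0);  [19] (1, 2, 3, 1, 10)

6 distinct reps among the 19 weights ⇒ 6 W_17-linkage classes:

[[1, 2, 10, 11, 17], [3, 9, 12, 14, 15], [4, 19], [5, 16, 18], [6, 13], [7, 8]]


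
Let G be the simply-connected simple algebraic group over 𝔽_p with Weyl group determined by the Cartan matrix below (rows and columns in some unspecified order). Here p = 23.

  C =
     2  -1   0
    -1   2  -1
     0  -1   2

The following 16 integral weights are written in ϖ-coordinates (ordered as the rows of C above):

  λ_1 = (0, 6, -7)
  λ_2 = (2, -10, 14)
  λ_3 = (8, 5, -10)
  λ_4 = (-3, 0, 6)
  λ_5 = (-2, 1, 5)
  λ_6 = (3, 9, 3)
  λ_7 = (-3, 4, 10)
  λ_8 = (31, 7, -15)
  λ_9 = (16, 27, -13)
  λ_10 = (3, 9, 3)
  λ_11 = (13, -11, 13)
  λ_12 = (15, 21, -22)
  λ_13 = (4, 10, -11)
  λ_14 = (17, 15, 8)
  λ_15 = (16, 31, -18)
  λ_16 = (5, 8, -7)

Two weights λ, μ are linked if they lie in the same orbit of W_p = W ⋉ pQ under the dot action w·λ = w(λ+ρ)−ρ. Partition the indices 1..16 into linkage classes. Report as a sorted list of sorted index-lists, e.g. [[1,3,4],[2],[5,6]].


Root system A_3: the 3×3 matrix C matches after relabeling.

Folding the 16 weights λ_j+ρ into Ā_23 (reps in the given 3-coord order):

  λ_1 → (1, 1, 6);  λ_2 → (6, 3, 6);  λ_3 → (6, 3, 6);  λ_4 → (1, 1, 6);  λ_5 → (1, 1, 6);  λ_6 → (4, 10, 4);  λ_7 → (2, 3, 11);  λ_8 → (6, 3, 6);  λ_9 → (5, 1, 10);  λ_10 → (4, 10, 4);  λ_11 → (4, 10, 4);  λ_12 → (1, 1, 6);  λ_13 → (5, 1, 10);  λ_14 → (2, 3, 11);  λ_15 → (6, 3, 6);  λ_16 → (6, 3, 6)

Partition of {1..16} into 5 W_23-dot-orbits:

[[1, 4, 5, 12], [2, 3, 8, 15, 16], [6, 10, 11], [7, 14], [9, 13]]


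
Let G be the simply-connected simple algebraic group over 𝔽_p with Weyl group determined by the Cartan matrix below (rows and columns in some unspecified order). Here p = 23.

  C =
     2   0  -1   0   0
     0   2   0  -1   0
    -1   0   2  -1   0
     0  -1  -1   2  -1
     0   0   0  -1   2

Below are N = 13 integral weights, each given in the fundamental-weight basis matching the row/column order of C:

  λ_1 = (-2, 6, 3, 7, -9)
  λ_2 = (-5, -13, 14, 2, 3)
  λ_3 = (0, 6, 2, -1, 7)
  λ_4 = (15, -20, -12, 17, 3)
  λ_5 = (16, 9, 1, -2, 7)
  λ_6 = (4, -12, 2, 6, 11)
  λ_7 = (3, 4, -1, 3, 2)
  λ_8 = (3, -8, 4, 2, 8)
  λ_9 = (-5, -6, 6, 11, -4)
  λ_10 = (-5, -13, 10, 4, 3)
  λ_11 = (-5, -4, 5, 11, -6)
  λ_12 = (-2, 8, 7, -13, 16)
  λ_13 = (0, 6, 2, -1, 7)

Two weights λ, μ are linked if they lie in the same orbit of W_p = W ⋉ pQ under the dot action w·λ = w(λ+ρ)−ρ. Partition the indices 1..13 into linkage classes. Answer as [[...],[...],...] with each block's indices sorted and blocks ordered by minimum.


C ↔ D_5 under row/col permutation; |W(D_5)| = 1920.

Folding the 13 weights λ_j+ρ into Ā_23 (reps in the given 5-coord order):

  λ_1 → (1, 7, 3, 0, 8) · λ_2 → (4, 3, 1, 4, 5) · λ_3 → (1, 7, 3, 0, 8) · λ_4 → (1, 7, 3, 0, 8) · λ_5 → (4, 3, 1, 4, 5) · λ_6 → (1, 7, 3, 0, 8) · λ_7 → (4, 5, 0, 4, 3) · λ_8 → (4, 3, 1, 4, 5) · λ_9 → (4, 5, 0, 4, 3) · λ_10 → (4, 5, 0, 4, 3) · λ_11 → (4, 3, 1, 4, 5) · λ_12 → (4, 3, 1, 4, 5) · λ_13 → (1, 7, 3, 0, 8)

Partition of {1..13} into 3 W_23-dot-orbits:

[[1, 3, 4, 6, 13], [2, 5, 8, 11, 12], [7, 9, 10]]


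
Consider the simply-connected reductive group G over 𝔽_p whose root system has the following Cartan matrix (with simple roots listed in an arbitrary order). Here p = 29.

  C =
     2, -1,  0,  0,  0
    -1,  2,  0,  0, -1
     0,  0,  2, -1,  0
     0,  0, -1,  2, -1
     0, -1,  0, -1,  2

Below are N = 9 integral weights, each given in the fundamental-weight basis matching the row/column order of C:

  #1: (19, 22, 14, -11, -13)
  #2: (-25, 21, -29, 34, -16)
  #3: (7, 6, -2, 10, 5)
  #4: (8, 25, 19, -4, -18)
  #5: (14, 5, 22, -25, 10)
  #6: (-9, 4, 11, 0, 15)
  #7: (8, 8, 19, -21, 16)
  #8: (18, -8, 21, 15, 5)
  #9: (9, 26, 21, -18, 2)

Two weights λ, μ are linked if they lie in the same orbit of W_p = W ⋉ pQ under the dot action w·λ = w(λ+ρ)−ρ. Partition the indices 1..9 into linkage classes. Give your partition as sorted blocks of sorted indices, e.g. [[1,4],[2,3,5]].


Root system A_5: the 5×5 matrix C matches after relabeling.

Each λ_j+ρ reduced to Ā_29; 5-tuples below use C's row order:

    [1] (6, 1, 5, 2, 8)
    [2] (6, 1, 5, 2, 8)
    [3] (5, 7, 2, 8, 6)
    [4] (3, 6, 6, 11, 3)
    [5] (5, 7, 2, 8, 6)
    [6] (0, 3, 7, 1, 13)
    [7] (3, 6, 6, 11, 3)
    [8] (6, 1, 5, 2, 8)
    [9] (5, 7, 2, 8, 6)

Linkage partition of the 9 weights (4 classes, p=29):

[[1, 2, 8], [3, 5, 9], [4, 7], [6]]


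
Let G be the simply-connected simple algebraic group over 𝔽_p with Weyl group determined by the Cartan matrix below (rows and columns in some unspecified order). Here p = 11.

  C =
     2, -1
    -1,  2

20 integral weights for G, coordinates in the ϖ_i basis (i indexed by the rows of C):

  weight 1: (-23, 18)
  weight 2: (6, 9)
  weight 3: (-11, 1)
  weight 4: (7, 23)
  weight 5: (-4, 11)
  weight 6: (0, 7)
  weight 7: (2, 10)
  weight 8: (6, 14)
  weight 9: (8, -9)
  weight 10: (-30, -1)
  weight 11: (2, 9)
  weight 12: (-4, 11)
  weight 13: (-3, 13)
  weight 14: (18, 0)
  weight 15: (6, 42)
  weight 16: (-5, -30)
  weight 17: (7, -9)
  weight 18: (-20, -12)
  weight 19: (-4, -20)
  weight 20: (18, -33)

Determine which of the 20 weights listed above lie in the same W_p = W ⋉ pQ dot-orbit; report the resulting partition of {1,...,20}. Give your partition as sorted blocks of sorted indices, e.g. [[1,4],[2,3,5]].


A_2 Cartan matrix, 2 simple roots permuted; ρ=(1,1).

Ā_11 reps of the 20 weights (A_2, coords as presented):

    λ_1 → (0, 8)
    λ_2 → (1, 4)
    λ_3 → (2, 8)
    λ_4 → (1, 8)
    λ_5 → (2, 8)
    λ_6 → (1, 8)
    λ_7 → (0, 8)
    λ_8 → (4, 0)
    λ_9 → (1, 8)
    λ_10 → (4, 0)
    λ_11 → (1, 8)
    λ_12 → (2, 8)
    λ_13 → (1, 8)
    λ_14 → (2, 8)
    λ_15 → (1, 4)
    λ_16 → (4, 0)
    λ_17 → (0, 8)
    λ_18 → (0, 8)
    λ_19 → (0, 8)
    λ_20 → (2, 8)

Linkage partition of the 20 weights (5 classes, p=11):

[[1, 7, 17, 18, 19], [2, 15], [3, 5, 12, 14, 20], [4, 6, 9, 11, 13], [8, 10, 16]]


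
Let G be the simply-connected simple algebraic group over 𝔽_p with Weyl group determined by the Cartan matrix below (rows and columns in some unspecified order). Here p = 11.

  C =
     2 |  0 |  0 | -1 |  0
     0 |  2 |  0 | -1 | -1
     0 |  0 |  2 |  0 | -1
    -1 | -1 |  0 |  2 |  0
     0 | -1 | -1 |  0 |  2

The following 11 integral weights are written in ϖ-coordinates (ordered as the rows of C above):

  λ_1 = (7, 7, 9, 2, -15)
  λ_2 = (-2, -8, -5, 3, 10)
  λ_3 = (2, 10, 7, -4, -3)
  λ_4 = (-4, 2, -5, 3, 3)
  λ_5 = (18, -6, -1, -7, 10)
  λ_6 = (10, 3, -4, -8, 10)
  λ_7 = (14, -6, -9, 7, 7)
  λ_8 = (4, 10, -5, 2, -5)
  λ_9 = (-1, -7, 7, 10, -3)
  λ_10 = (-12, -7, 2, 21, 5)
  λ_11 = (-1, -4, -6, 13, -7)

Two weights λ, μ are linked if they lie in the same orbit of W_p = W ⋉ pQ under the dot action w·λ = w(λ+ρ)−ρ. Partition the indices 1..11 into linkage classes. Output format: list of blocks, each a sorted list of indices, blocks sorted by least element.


Cartan matrix: type A_5 (|W|=720); un-permuting the 5 rows.

Ā_11 reps of the 11 weights (A_5, coords as presented):

  λ_1 → (3, 3, 4, 0, 0) · λ_2 → (3, 3, 4, 1, 0) · λ_3 → (3, 3, 0, 3, 2) · λ_4 → (3, 3, 4, 1, 0) · λ_5 → (0, 2, 0, 3, 6) · λ_6 → (3, 3, 4, 0, 0) · λ_7 → (3, 3, 4, 0, 0) · λ_8 → (3, 3, 4, 0, 0) · λ_9 → (0, 2, 0, 3, 6) · λ_10 → (0, 2, 0, 3, 6) · λ_11 → (0, 2, 0, 3, 6)

Linkage partition of the 11 weights (4 classes, p=11):

[[1, 6, 7, 8], [2, 4], [3], [5, 9, 10, 11]]


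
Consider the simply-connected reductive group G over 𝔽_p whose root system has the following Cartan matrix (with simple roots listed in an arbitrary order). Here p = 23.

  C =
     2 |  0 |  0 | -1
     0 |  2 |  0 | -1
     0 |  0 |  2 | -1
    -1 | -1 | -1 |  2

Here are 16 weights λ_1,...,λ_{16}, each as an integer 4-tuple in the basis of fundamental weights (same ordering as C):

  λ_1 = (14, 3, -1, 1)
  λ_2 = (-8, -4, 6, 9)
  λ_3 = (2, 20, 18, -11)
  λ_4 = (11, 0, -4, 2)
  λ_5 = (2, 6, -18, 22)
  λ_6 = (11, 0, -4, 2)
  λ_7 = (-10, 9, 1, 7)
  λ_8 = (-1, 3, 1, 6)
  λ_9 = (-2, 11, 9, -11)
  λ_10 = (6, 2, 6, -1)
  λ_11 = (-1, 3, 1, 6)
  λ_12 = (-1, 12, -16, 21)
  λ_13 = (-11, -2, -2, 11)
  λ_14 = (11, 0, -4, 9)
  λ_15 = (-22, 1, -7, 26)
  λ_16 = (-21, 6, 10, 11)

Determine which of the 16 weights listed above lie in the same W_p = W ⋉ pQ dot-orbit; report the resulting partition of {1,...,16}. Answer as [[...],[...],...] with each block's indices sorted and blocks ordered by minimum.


Type D_4, rank 4, |W|=192; reorder rows/cols to standard.

Each λ_j+ρ reduced to Ā_23; 4-tuples below use C's row order:

  λ_1 → (15, 4, 0, 2);  λ_2 → (7, 3, 7, 0);  λ_3 → (0, 4, 2, 7);  λ_4 → (12, 1, 3, 0);  λ_5 → (7, 3, 7, 0);  λ_6 → (12, 1, 3, 0);  λ_7 → (8, 9, 1, 1);  λ_8 → (0, 4, 2, 7);  λ_9 → (10, 1, 1, 0);  λ_10 → (7, 3, 7, 0);  λ_11 → (0, 4, 2, 7);  λ_12 → (12, 1, 3, 0);  λ_13 → (10, 1, 1, 0);  λ_14 → (12, 1, 3, 0);  λ_15 → (15, 4, 0, 2);  λ_16 → (12, 1, 3, 0)

6 distinct reps among the 16 weights ⇒ 6 W_23-linkage classes:

[[1, 15], [2, 5, 10], [3, 8, 11], [4, 6, 12, 14, 16], [7], [9, 13]]


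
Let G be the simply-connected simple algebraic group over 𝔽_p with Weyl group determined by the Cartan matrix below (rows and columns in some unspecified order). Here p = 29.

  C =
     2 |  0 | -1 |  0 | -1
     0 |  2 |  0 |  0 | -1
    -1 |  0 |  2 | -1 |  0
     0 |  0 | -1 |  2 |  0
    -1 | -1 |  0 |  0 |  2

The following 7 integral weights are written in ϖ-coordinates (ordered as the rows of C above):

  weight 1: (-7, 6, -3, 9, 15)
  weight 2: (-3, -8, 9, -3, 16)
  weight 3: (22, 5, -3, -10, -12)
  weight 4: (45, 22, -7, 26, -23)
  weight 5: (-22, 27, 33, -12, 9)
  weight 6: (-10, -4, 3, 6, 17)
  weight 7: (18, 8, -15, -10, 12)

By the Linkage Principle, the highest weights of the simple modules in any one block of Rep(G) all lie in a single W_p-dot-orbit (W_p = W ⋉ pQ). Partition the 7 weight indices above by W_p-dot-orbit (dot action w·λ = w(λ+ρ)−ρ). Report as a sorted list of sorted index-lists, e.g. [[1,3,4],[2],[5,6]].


Root system A_5: the 5×5 matrix C matches after relabeling.

Alcove-folded reps (p=29, 7 weights, presented ϖ-order):

  1: (2, 7, 6, 2, 8)
  2: (2, 7, 6, 2, 8)
  3: (1, 5, 9, 2, 6)
  4: (1, 5, 9, 2, 6)
  5: (1, 5, 9, 2, 6)
  6: (4, 3, 5, 2, 6)
  7: (4, 3, 5, 2, 6)

These 7 weights hit 3 W_29-dot-orbits; sizes (2, 3, 2):

[[1, 2], [3, 4, 5], [6, 7]]


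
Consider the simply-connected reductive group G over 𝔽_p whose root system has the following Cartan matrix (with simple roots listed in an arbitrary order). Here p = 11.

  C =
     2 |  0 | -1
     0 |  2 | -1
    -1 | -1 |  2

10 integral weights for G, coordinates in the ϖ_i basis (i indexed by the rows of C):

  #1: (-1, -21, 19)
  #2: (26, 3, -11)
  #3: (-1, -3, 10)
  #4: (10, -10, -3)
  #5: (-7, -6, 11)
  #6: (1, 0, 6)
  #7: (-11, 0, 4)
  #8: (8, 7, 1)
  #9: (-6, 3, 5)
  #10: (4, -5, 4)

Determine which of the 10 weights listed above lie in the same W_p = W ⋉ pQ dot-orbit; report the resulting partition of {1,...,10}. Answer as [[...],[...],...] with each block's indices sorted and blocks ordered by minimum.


C ↔ A_3 under row/col permutation; |W(A_3)| = 24.

W_11-reps of the 10 weights in Ā_11 (same 3-coord order as C):

  1: (0, 2, 9) · 2: (5, 4, 1) · 3: (0, 2, 9) · 4: (0, 2, 9) · 5: (5, 4, 1) · 6: (2, 1, 7) · 7: (5, 4, 1) · 8: (1, 0, 2) · 9: (5, 4, 1) · 10: (5, 4, 1)

The 10 indices split into 4 linkage classes (same alcove rep ⇔ same W_11-dot-orbit):

[[1, 3, 4], [2, 5, 7, 9, 10], [6], [8]]


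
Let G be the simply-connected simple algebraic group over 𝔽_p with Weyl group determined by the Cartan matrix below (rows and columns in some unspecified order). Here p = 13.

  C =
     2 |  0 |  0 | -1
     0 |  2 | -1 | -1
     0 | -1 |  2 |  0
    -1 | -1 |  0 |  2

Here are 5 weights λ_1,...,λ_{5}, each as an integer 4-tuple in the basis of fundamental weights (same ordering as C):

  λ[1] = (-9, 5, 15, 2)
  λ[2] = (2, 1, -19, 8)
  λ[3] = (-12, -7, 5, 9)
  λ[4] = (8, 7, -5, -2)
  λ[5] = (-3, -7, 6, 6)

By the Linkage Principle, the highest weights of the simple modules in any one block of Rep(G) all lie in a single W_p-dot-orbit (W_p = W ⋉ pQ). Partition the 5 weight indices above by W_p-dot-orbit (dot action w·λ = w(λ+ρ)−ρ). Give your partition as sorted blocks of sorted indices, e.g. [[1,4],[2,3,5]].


Root system A_4: the 4×4 matrix C matches after relabeling.

W_13-reps of the 5 weights in Ā_13 (same 4-coord order as C):

  1: (5, 3, 1, 1)
  2: (1, 6, 3, 2)
  3: (4, 0, 1, 6)
  4: (5, 3, 1, 1)
  5: (1, 5, 1, 1)

Partition of {1..5} into 4 W_13-dot-orbits:

[[1, 4], [2], [3], [5]]


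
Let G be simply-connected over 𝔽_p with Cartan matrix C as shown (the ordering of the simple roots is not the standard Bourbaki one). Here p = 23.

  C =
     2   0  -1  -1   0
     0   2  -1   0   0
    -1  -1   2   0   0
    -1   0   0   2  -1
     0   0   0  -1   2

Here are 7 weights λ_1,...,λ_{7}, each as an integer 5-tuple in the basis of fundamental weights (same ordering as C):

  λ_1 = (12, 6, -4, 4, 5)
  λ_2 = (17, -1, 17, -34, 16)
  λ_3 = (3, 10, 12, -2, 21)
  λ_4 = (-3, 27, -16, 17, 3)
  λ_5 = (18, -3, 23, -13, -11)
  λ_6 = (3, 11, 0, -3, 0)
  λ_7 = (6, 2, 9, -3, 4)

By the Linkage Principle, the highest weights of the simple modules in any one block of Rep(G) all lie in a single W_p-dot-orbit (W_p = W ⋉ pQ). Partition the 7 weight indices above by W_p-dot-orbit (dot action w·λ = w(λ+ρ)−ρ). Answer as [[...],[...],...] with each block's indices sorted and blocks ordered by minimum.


Root system A_5: the 5×5 matrix C matches after relabeling.

W_23-reps of the 7 weights in Ā_23 (same 5-coord order as C):

  λ_1 → (10, 1, 2, 5, 1);  λ_2 → (5, 3, 10, 2, 3);  λ_3 → (2, 12, 1, 1, 1);  λ_4 → (10, 1, 2, 5, 1);  λ_5 → (2, 12, 1, 1, 1);  λ_6 → (2, 12, 1, 1, 1);  λ_7 → (5, 3, 10, 2, 3)

3 distinct reps among the 7 weights ⇒ 3 W_23-linkage classes:

[[1, 4], [2, 7], [3, 5, 6]]


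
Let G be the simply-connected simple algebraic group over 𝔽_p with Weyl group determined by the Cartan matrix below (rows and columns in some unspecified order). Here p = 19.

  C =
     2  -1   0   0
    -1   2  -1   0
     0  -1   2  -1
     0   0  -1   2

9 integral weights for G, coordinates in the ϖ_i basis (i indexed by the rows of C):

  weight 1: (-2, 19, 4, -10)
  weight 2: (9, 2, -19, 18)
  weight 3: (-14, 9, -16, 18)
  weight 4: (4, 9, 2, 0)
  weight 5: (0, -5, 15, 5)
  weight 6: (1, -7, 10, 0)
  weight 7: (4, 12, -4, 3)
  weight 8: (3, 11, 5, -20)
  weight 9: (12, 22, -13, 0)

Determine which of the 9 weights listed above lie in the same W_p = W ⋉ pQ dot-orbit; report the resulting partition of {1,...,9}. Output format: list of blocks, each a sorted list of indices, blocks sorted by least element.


C ↔ A_4 under row/col permutation; |W(A_4)| = 120.

Each λ_j+ρ reduced to Ā_19; 4-tuples below use C's row order:

  λ_1 → (5, 10, 3, 1);  λ_2 → (5, 10, 3, 1);  λ_3 → (5, 10, 3, 1);  λ_4 → (5, 10, 3, 1);  λ_5 → (0, 1, 12, 3);  λ_6 → (4, 2, 5, 1);  λ_7 → (5, 10, 3, 1);  λ_8 → (0, 1, 12, 3);  λ_9 → (4, 2, 5, 1)

Linkage partition of the 9 weights (3 classes, p=19):

[[1, 2, 3, 4, 7], [5, 8], [6, 9]]


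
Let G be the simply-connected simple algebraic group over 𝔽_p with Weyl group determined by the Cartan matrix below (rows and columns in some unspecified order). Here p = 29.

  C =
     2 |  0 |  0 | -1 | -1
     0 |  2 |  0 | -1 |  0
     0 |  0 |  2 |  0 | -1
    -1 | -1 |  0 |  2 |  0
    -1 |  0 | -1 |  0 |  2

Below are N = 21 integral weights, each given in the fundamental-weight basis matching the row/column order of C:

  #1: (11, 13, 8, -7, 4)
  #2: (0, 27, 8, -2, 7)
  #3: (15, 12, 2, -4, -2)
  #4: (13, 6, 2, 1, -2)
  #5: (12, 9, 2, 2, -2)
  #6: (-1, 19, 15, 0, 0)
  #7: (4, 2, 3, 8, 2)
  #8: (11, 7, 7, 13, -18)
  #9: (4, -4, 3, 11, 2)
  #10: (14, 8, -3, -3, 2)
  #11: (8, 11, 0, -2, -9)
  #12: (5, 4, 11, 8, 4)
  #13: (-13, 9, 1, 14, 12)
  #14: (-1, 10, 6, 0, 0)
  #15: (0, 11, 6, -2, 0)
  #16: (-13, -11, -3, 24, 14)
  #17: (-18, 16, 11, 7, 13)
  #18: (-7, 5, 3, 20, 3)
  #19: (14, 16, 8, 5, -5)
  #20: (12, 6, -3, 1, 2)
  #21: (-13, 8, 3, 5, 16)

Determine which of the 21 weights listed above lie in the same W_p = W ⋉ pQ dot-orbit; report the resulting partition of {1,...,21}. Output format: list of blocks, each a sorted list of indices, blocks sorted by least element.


A_5 Cartan matrix, 5 simple roots permuted; ρ=(1,1,1,1,1).

Ā_29 reps of the 21 weights (A_5, coords as presented):

  [1] (6, 3, 4, 6, 5) · [2] (0, 11, 7, 1, 1) · [3] (12, 10, 2, 3, 1) · [4] (13, 7, 2, 2, 1) · [5] (12, 10, 2, 3, 1) · [6] (0, 11, 7, 1, 1) · [7] (5, 3, 4, 9, 3) · [8] (5, 3, 4, 9, 3) · [9] (5, 3, 4, 9, 3) · [10] (13, 7, 2, 2, 1) · [11] (0, 11, 7, 1, 1) · [12] (6, 3, 4, 6, 5) · [13] (12, 10, 2, 3, 1) · [14] (0, 11, 7, 1, 1) · [15] (0, 11, 7, 1, 1) · [16] (12, 10, 2, 3, 1) · [17] (5, 3, 4, 9, 3) · [18] (4, 6, 2, 15, 2) · [19] (6, 3, 4, 6, 5) · [20] (13, 7, 2, 2, 1) · [21] (6, 3, 4, 6, 5)

6 distinct reps among the 21 weights ⇒ 6 W_29-linkage classes:

[[1, 12, 19, 21], [2, 6, 11, 14, 15], [3, 5, 13, 16], [4, 10, 20], [7, 8, 9, 17], [18]]


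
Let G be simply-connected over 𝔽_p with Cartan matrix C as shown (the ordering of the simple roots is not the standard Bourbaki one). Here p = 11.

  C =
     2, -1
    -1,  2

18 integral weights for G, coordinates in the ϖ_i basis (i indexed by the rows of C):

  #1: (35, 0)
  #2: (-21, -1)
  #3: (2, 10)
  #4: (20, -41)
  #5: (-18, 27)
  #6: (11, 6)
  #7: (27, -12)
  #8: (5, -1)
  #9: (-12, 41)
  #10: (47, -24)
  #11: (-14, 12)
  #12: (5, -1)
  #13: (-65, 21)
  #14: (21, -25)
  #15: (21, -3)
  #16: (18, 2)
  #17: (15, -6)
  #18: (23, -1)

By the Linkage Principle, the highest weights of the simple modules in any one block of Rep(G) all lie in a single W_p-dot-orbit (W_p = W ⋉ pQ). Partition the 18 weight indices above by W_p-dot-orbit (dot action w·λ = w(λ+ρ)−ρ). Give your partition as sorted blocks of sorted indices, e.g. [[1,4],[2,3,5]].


C ↔ A_2 under row/col permutation; |W(A_2)| = 6.

λ_j+ρ reflected into Ā_11 (⟨·,θ^∨⟩≤11); 2-tuples as given:

  1: (3, 1)
  2: (9, 2)
  3: (0, 8)
  4: (1, 3)
  5: (6, 0)
  6: (3, 1)
  7: (6, 0)
  8: (6, 0)
  9: (9, 2)
  10: (3, 1)
  11: (9, 2)
  12: (6, 0)
  13: (9, 2)
  14: (9, 2)
  15: (0, 9)
  16: (0, 8)
  17: (6, 0)
  18: (0, 9)

6 distinct reps among the 18 weights ⇒ 6 W_11-linkage classes:

[[1, 6, 10], [2, 9, 11, 13, 14], [3, 16], [4], [5, 7, 8, 12, 17], [15, 18]]


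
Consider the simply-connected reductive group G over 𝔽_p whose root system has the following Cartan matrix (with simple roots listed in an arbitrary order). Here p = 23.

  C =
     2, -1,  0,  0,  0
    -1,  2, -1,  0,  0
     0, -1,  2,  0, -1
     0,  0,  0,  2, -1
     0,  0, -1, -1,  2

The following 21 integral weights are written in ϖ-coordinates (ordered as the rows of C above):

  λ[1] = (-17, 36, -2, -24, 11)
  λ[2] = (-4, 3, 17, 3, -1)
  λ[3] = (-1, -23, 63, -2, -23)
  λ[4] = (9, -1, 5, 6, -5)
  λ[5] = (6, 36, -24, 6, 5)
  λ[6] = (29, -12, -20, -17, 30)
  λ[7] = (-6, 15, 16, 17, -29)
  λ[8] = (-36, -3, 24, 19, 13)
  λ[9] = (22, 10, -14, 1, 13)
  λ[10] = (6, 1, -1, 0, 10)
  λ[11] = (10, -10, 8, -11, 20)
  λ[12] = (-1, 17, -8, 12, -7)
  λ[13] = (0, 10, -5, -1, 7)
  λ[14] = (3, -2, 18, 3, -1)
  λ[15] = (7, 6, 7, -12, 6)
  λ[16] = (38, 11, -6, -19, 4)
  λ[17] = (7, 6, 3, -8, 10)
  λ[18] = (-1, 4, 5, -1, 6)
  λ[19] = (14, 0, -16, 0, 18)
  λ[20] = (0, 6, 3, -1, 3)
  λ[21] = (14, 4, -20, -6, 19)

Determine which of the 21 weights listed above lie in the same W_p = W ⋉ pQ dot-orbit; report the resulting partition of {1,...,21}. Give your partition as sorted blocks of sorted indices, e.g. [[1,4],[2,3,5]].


A_5 Cartan matrix, 5 simple roots permuted; ρ=(1,1,1,1,1).

Each λ_j+ρ reduced to Ā_23; 5-tuples below use C's row order:

  [1] (7, 2, 0, 1, 11)
  [2] (0, 1, 18, 1, 0)
  [3] (0, 1, 18, 1, 0)
  [4] (10, 0, 2, 3, 4)
  [5] (10, 0, 2, 3, 4)
  [6] (1, 7, 4, 0, 4)
  [7] (0, 5, 6, 0, 7)
  [8] (7, 2, 0, 1, 11)
  [9] (7, 2, 0, 1, 11)
  [10] (7, 2, 0, 1, 11)
  [11] (7, 2, 0, 1, 11)
  [12] (0, 5, 6, 0, 7)
  [13] (1, 7, 4, 0, 4)
  [14] (0, 1, 18, 1, 0)
  [15] (1, 7, 4, 0, 4)
  [16] (0, 5, 6, 0, 7)
  [17] (1, 7, 4, 0, 4)
  [18] (0, 5, 6, 0, 7)
  [19] (1, 14, 1, 1, 4)
  [20] (1, 7, 4, 0, 4)
  [21] (1, 14, 1, 1, 4)

The 21 indices split into 6 linkage classes (same alcove rep ⇔ same W_23-dot-orbit):

[[1, 8, 9, 10, 11], [2, 3, 14], [4, 5], [6, 13, 15, 17, 20], [7, 12, 16, 18], [19, 21]]


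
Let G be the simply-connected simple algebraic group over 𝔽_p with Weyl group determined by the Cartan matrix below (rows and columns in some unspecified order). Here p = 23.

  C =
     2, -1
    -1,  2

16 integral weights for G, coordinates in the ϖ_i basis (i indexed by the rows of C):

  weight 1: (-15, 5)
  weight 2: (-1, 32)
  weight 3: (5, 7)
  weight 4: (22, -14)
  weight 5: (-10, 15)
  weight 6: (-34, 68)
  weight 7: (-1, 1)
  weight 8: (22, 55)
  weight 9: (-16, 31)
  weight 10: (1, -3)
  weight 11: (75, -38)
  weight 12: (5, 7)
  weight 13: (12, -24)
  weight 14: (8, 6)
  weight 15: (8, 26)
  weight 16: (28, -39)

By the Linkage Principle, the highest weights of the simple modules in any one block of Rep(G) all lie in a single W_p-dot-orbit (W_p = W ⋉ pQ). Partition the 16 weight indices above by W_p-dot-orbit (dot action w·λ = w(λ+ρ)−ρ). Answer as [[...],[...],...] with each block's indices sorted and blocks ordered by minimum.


Dynkin diagram of C (from the 2 off-diagonal −1 entries): A_2.

Ā_23 reps of the 16 weights (A_2, coords as presented):

  λ_1 → (6, 8);  λ_2 → (10, 13);  λ_3 → (6, 8);  λ_4 → (10, 13);  λ_5 → (9, 7);  λ_6 → (10, 13);  λ_7 → (0, 2);  λ_8 → (10, 13);  λ_9 → (6, 8);  λ_10 → (0, 2);  λ_11 → (9, 7);  λ_12 → (6, 8);  λ_13 → (10, 13);  λ_14 → (9, 7);  λ_15 → (4, 10);  λ_16 → (6, 8)

Partition of {1..16} into 5 W_23-dot-orbits:

[[1, 3, 9, 12, 16], [2, 4, 6, 8, 13], [5, 11, 14], [7, 10], [15]]


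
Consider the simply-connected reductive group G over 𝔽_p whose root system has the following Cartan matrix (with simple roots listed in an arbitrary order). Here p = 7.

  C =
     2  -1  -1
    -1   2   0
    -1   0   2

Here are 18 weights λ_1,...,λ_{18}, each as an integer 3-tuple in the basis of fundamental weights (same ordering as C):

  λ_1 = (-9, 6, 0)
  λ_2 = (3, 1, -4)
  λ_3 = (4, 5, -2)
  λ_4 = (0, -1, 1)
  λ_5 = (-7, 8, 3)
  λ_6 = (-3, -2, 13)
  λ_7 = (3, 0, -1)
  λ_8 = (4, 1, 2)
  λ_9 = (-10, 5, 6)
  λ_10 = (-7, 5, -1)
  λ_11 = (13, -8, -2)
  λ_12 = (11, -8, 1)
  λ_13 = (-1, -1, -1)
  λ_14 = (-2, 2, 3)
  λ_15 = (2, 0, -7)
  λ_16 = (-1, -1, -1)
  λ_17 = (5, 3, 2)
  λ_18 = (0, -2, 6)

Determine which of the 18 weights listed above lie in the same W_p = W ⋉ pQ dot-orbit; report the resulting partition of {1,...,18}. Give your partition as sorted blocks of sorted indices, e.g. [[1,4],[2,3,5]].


C ↔ A_3 under row/col permutation; |W(A_3)| = 24.

Ā_7 reps of the 18 weights (A_3, coords as presented):

  λ_1+ρ ↦ (0, 0, 6);  λ_2+ρ ↦ (1, 2, 3);  λ_3+ρ ↦ (1, 2, 3);  λ_4+ρ ↦ (1, 0, 2);  λ_5+ρ ↦ (4, 1, 0);  λ_6+ρ ↦ (4, 1, 0);  λ_7+ρ ↦ (4, 1, 0);  λ_8+ρ ↦ (4, 1, 0);  λ_9+ρ ↦ (4, 1, 0);  λ_10+ρ ↦ (0, 0, 6);  λ_11+ρ ↦ (0, 0, 6);  λ_12+ρ ↦ (0, 0, 5);  λ_13+ρ ↦ (0, 0, 0);  λ_14+ρ ↦ (1, 2, 3);  λ_15+ρ ↦ (1, 2, 3);  λ_16+ρ ↦ (0, 0, 0);  λ_17+ρ ↦ (1, 2, 3);  λ_18+ρ ↦ (0, 0, 6)

Grouping the 18 weights by Ā_7-representative: 6 linkage classes.

[[1, 10, 11, 18], [2, 3, 14, 15, 17], [4], [5, 6, 7, 8, 9], [12], [13, 16]]


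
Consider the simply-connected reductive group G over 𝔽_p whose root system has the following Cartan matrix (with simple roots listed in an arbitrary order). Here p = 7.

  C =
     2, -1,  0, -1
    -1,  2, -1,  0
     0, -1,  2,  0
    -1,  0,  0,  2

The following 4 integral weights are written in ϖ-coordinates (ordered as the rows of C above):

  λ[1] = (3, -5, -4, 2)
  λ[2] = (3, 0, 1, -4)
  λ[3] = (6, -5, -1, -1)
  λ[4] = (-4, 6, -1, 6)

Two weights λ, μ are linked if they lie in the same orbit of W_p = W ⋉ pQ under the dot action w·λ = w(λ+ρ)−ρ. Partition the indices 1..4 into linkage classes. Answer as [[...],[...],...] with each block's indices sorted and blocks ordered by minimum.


C ↔ A_4 under row/col permutation; |W(A_4)| = 120.

Each λ_j+ρ reduced to Ā_7; 4-tuples below use C's row order:

  λ_1+ρ ↦ (3, 0, 4, 0);  λ_2+ρ ↦ (1, 1, 2, 3);  λ_3+ρ ↦ (3, 0, 4, 0);  λ_4+ρ ↦ (3, 0, 4, 0)

These 4 weights hit 2 W_7-dot-orbits; sizes (3, 1):

[[1, 3, 4], [2]]


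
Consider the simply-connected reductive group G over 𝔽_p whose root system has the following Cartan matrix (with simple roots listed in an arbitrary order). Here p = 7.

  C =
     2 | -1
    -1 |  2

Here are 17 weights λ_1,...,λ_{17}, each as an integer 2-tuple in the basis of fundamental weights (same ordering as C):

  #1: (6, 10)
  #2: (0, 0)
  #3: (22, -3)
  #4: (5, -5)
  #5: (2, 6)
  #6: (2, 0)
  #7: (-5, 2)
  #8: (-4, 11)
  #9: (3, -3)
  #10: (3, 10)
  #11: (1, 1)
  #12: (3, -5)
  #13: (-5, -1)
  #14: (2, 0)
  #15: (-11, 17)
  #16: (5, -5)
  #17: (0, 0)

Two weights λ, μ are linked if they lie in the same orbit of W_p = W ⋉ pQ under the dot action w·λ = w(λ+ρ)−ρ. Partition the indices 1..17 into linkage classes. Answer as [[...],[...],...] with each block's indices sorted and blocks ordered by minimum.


Root system A_2: the 2×2 matrix C matches after relabeling.

Ā_7 reps of the 17 weights (A_2, coords as presented):

  [1] (0, 4);  [2] (1, 1);  [3] (0, 2);  [4] (2, 4);  [5] (0, 4);  [6] (3, 1);  [7] (3, 1);  [8] (2, 2);  [9] (2, 2);  [10] (3, 1);  [11] (2, 2);  [12] (0, 4);  [13] (0, 4);  [14] (3, 1);  [15] (3, 1);  [16] (2, 4);  [17] (1, 1)

Linkage partition of the 17 weights (6 classes, p=7):

[[1, 5, 12, 13], [2, 17], [3], [4, 16], [6, 7, 10, 14, 15], [8, 9, 11]]


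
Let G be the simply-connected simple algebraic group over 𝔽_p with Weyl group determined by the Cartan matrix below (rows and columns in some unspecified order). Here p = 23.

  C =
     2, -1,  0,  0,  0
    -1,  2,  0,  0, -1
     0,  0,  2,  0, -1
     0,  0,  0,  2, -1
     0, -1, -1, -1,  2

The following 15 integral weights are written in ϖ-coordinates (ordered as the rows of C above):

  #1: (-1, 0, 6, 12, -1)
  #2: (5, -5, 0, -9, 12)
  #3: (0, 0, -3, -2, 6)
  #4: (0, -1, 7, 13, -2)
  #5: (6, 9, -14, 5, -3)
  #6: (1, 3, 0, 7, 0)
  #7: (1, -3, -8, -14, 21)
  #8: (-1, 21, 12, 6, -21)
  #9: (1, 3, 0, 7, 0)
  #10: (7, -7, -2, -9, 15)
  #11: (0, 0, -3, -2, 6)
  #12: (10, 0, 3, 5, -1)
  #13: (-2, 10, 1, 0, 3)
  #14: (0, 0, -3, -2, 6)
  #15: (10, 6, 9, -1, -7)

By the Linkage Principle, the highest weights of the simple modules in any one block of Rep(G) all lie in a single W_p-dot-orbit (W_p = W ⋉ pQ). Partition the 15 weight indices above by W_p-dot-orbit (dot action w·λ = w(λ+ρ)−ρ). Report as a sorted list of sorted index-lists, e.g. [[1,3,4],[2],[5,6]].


Root system D_5: the 5×5 matrix C matches after relabeling.

Folding the 15 weights λ_j+ρ into Ā_23 (reps in the given 5-coord order):

  λ_1 → (0, 1, 7, 13, 0);  λ_2 → (2, 4, 1, 8, 1);  λ_3 → (1, 1, 2, 1, 4);  λ_4 → (0, 1, 7, 13, 0);  λ_5 → (2, 4, 1, 8, 1);  λ_6 → (2, 4, 1, 8, 1);  λ_7 → (0, 1, 7, 13, 0);  λ_8 → (0, 1, 7, 13, 0);  λ_9 → (2, 4, 1, 8, 1);  λ_10 → (2, 4, 1, 8, 1);  λ_11 → (1, 1, 2, 1, 4);  λ_12 → (11, 1, 4, 6, 0);  λ_13 → (1, 1, 2, 1, 4);  λ_14 → (1, 1, 2, 1, 4);  λ_15 → (11, 1, 4, 6, 0)

Linkage partition of the 15 weights (4 classes, p=23):

[[1, 4, 7, 8], [2, 5, 6, 9, 10], [3, 11, 13, 14], [12, 15]]


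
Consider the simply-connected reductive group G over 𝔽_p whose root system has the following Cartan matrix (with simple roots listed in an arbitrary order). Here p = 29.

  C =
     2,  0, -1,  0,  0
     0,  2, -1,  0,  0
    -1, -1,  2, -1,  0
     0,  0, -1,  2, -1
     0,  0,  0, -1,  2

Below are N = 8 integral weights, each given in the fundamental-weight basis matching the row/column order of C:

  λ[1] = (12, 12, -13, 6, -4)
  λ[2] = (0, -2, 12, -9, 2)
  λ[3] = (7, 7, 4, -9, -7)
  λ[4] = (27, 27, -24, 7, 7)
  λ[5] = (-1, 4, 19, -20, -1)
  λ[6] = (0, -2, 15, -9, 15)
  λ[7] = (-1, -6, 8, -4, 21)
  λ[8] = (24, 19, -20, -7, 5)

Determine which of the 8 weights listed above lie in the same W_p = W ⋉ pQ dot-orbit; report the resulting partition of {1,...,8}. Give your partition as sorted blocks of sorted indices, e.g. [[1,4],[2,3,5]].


Cartan matrix: type D_5 (|W|=1920); un-permuting the 5 rows.

λ_j+ρ reflected into Ā_29 (⟨·,θ^∨⟩≤29); 5-tuples as given:

    [1] (1, 1, 4, 3, 5)
    [2] (1, 1, 4, 3, 5)
    [3] (1, 1, 4, 3, 5)
    [4] (1, 1, 4, 3, 5)
    [5] (0, 5, 1, 0, 19)
    [6] (1, 1, 4, 3, 5)
    [7] (0, 5, 1, 0, 19)
    [8] (0, 5, 1, 0, 19)

The 8 indices split into 2 linkage classes (same alcove rep ⇔ same W_29-dot-orbit):

[[1, 2, 3, 4, 6], [5, 7, 8]]


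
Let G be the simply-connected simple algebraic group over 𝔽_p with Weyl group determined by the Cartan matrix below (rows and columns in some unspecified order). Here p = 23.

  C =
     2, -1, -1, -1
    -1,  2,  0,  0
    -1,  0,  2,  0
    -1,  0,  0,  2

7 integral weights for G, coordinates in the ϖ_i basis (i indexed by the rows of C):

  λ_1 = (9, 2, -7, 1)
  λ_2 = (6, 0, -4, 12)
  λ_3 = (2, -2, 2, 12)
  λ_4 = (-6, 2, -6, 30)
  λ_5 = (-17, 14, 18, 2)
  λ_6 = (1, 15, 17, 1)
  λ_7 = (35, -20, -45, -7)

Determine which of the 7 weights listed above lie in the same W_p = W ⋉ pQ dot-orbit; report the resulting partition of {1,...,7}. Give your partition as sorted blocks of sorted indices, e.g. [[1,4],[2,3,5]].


D_4 Cartan matrix, 4 simple roots permuted; ρ=(1,1,1,1).

W_23-reps of the 7 weights in Ā_23 (same 4-coord order as C):

  1: (4, 3, 6, 2)
  2: (2, 1, 3, 13)
  3: (2, 1, 3, 13)
  4: (2, 1, 3, 13)
  5: (2, 1, 3, 13)
  6: (2, 1, 3, 13)
  7: (4, 3, 6, 2)

Partition of {1..7} into 2 W_23-dot-orbits:

[[1, 7], [2, 3, 4, 5, 6]]


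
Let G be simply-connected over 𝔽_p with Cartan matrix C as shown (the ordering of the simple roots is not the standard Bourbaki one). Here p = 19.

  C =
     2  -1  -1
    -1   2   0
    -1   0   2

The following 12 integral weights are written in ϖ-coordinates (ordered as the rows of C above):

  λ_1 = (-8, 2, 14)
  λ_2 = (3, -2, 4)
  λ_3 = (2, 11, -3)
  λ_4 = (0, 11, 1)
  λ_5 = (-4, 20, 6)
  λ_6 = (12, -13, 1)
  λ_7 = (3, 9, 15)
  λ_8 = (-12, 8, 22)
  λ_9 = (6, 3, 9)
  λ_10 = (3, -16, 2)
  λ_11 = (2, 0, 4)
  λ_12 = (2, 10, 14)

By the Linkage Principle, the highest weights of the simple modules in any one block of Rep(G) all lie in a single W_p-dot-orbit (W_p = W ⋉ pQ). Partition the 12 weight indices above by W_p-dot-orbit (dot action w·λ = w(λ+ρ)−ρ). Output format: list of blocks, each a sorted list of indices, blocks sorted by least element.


C ↔ A_3 under row/col permutation; |W(A_3)| = 24.

λ_j+ρ reflected into Ā_19 (⟨·,θ^∨⟩≤19); 3-tuples as given:

    λ_1 → (3, 4, 8)
    λ_2 → (3, 1, 5)
    λ_3 → (1, 12, 2)
    λ_4 → (1, 12, 2)
    λ_5 → (1, 12, 2)
    λ_6 → (1, 12, 2)
    λ_7 → (3, 1, 5)
    λ_8 → (7, 2, 8)
    λ_9 → (7, 2, 8)
    λ_10 → (3, 4, 8)
    λ_11 → (3, 1, 5)
    λ_12 → (3, 1, 5)

Grouping the 12 weights by Ā_19-representative: 4 linkage classes.

[[1, 10], [2, 7, 11, 12], [3, 4, 5, 6], [8, 9]]


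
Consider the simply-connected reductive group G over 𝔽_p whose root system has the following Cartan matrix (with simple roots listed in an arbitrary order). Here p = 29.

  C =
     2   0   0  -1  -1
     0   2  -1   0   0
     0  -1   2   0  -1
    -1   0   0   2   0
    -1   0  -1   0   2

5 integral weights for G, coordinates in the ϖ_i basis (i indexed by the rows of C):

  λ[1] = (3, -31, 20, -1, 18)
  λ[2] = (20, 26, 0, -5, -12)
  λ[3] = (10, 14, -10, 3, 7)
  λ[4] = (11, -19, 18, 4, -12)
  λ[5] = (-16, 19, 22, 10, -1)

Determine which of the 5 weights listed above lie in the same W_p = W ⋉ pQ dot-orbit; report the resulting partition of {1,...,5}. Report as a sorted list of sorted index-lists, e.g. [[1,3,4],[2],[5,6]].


Dynkin diagram of C (from the 8 off-diagonal −1 entries): A_5.

Each λ_j+ρ reduced to Ā_29; 5-tuples below use C's row order:

    1: (10, 6, 8, 4, 1)
    2: (1, 8, 10, 5, 1)
    3: (10, 6, 8, 4, 1)
    4: (1, 8, 10, 5, 1)
    5: (10, 6, 8, 4, 1)

Linkage partition of the 5 weights (2 classes, p=29):

[[1, 3, 5], [2, 4]]
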